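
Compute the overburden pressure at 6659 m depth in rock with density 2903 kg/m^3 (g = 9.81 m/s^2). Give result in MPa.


P = rho * g * z / 1e6
= 2903 * 9.81 * 6659 / 1e6
= 189637865.37 / 1e6
= 189.6379 MPa

189.6379


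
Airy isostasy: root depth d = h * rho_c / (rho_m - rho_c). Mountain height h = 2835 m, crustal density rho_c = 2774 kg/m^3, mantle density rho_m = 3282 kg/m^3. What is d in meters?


rho_m - rho_c = 3282 - 2774 = 508
d = 2835 * 2774 / 508
= 7864290 / 508
= 15480.89 m

15480.89


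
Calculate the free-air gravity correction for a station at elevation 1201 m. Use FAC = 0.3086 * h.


FAC = 0.3086 * h
= 0.3086 * 1201
= 370.6286 mGal

370.6286


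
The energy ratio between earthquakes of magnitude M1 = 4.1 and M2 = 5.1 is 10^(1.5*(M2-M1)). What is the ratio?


M2 - M1 = 5.1 - 4.1 = 1.0
1.5 * 1.0 = 1.5
ratio = 10^1.5 = 31.62

31.62


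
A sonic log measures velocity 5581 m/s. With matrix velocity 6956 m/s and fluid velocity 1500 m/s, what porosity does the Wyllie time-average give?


1/V - 1/Vm = 1/5581 - 1/6956 = 3.542e-05
1/Vf - 1/Vm = 1/1500 - 1/6956 = 0.00052291
phi = 3.542e-05 / 0.00052291 = 0.0677

0.0677


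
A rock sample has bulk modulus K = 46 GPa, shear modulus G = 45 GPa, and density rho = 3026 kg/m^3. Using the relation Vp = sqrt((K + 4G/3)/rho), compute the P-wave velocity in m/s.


First compute the effective modulus:
K + 4G/3 = 46e9 + 4*45e9/3 = 106000000000.0 Pa
Then divide by density:
106000000000.0 / 3026 = 35029742.234 Pa/(kg/m^3)
Take the square root:
Vp = sqrt(35029742.234) = 5918.59 m/s

5918.59


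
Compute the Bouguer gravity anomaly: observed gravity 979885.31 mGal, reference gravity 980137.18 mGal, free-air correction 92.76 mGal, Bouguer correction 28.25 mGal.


BA = g_obs - g_ref + FAC - BC
= 979885.31 - 980137.18 + 92.76 - 28.25
= -187.36 mGal

-187.36


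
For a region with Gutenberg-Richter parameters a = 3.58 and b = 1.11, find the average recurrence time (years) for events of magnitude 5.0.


log10(N) = 3.58 - 1.11*5.0 = -1.97
N = 10^-1.97 = 0.010715
T = 1/N = 1/0.010715 = 93.3254 years

93.3254


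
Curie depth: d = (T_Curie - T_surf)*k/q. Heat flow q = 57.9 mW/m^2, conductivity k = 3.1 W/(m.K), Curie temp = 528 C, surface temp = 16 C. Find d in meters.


T_Curie - T_surf = 528 - 16 = 512 C
Convert q to W/m^2: 57.9 mW/m^2 = 0.0579 W/m^2
d = 512 * 3.1 / 0.0579 = 27412.78 m

27412.78


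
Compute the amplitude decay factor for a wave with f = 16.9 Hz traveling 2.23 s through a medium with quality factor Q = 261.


pi*f*t/Q = pi*16.9*2.23/261 = 0.453629
A/A0 = exp(-0.453629) = 0.635318

0.635318


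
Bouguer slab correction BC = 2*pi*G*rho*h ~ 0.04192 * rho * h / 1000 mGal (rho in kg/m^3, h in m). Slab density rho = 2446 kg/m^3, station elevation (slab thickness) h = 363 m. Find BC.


BC = 0.04192 * rho * h / 1000
= 0.04192 * 2446 * 363 / 1000
= 37.2207 mGal

37.2207


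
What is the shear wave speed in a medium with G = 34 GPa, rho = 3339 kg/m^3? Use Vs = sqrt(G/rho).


Convert G to Pa: G = 34e9 Pa
Compute G/rho = 34e9 / 3339 = 10182689.428
Vs = sqrt(10182689.428) = 3191.03 m/s

3191.03


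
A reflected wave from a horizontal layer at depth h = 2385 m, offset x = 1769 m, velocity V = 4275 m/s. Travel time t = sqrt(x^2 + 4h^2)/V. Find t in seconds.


x^2 + 4h^2 = 1769^2 + 4*2385^2 = 3129361 + 22752900 = 25882261
sqrt(25882261) = 5087.4612
t = 5087.4612 / 4275 = 1.19 s

1.19


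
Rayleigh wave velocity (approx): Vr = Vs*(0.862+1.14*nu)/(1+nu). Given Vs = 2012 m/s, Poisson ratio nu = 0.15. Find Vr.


Numerator factor = 0.862 + 1.14*0.15 = 1.033
Denominator = 1 + 0.15 = 1.15
Vr = 2012 * 1.033 / 1.15 = 1807.3 m/s

1807.3


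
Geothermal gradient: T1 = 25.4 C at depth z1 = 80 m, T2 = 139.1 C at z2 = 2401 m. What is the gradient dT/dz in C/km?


dT = 139.1 - 25.4 = 113.7 C
dz = 2401 - 80 = 2321 m
gradient = dT/dz * 1000 = 113.7/2321 * 1000 = 48.9875 C/km

48.9875


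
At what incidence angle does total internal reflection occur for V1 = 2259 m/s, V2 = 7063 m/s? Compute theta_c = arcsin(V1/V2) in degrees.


V1/V2 = 2259/7063 = 0.319836
theta_c = arcsin(0.319836) = 18.653 degrees

18.653


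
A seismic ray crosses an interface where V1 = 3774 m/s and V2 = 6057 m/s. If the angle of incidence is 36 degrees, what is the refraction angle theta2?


sin(theta1) = sin(36 deg) = 0.587785
sin(theta2) = V2/V1 * sin(theta1) = 6057/3774 * 0.587785 = 0.943353
theta2 = arcsin(0.943353) = 70.6225 degrees

70.6225


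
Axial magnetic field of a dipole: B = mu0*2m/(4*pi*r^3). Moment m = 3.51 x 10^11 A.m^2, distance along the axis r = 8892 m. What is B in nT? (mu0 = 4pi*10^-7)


m = 3.51 x 10^11 = 351000000000 A.m^2
2m = 702000000000 A.m^2
r^3 = 8892^3 = 703069668288
B = (4pi*10^-7) * 702000000000 / (4*pi * 703069668288) * 1e9
= 882159.217128 / 8835034019421.57 * 1e9
= 99.8479 nT

99.8479


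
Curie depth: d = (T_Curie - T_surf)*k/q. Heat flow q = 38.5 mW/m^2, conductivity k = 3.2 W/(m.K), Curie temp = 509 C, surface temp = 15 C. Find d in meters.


T_Curie - T_surf = 509 - 15 = 494 C
Convert q to W/m^2: 38.5 mW/m^2 = 0.0385 W/m^2
d = 494 * 3.2 / 0.0385 = 41059.74 m

41059.74


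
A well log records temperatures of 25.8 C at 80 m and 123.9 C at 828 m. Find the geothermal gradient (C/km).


dT = 123.9 - 25.8 = 98.1 C
dz = 828 - 80 = 748 m
gradient = dT/dz * 1000 = 98.1/748 * 1000 = 131.1497 C/km

131.1497


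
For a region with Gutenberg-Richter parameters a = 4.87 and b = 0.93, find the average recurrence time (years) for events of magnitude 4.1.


log10(N) = 4.87 - 0.93*4.1 = 1.057
N = 10^1.057 = 11.402498
T = 1/N = 1/11.402498 = 0.0877 years

0.0877


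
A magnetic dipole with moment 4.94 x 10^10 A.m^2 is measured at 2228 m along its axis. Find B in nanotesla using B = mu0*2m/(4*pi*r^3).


m = 4.94 x 10^10 = 49400000000 A.m^2
2m = 98800000000 A.m^2
r^3 = 2228^3 = 11059756352
B = (4pi*10^-7) * 98800000000 / (4*pi * 11059756352) * 1e9
= 124155.74167 / 138980997223.74 * 1e9
= 893.3289 nT

893.3289


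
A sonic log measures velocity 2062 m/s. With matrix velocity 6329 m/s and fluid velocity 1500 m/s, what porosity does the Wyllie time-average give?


1/V - 1/Vm = 1/2062 - 1/6329 = 0.00032696
1/Vf - 1/Vm = 1/1500 - 1/6329 = 0.00050866
phi = 0.00032696 / 0.00050866 = 0.6428

0.6428


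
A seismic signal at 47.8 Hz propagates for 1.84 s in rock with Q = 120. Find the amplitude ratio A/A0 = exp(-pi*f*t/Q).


pi*f*t/Q = pi*47.8*1.84/120 = 2.302578
A/A0 = exp(-2.302578) = 0.100001

0.100001


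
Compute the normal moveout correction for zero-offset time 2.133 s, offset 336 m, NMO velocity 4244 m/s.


x/Vnmo = 336/4244 = 0.079171
(x/Vnmo)^2 = 0.006268
t0^2 = 4.549689
sqrt(4.549689 + 0.006268) = 2.134469
dt = 2.134469 - 2.133 = 0.001469

0.001469


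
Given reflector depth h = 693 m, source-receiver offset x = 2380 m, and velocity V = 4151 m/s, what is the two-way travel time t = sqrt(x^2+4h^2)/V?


x^2 + 4h^2 = 2380^2 + 4*693^2 = 5664400 + 1920996 = 7585396
sqrt(7585396) = 2754.1598
t = 2754.1598 / 4151 = 0.6635 s

0.6635


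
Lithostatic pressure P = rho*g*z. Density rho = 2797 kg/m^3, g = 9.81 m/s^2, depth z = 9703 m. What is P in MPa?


P = rho * g * z / 1e6
= 2797 * 9.81 * 9703 / 1e6
= 266236444.71 / 1e6
= 266.2364 MPa

266.2364


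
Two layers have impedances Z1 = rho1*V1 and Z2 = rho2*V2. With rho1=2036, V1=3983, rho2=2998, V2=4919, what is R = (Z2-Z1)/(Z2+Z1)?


Z1 = 2036 * 3983 = 8109388
Z2 = 2998 * 4919 = 14747162
R = (14747162 - 8109388) / (14747162 + 8109388) = 6637774 / 22856550 = 0.2904

0.2904


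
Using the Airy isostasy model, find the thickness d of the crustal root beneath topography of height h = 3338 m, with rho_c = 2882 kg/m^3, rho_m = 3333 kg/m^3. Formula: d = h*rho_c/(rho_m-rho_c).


rho_m - rho_c = 3333 - 2882 = 451
d = 3338 * 2882 / 451
= 9620116 / 451
= 21330.63 m

21330.63


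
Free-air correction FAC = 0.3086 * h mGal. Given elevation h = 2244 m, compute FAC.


FAC = 0.3086 * h
= 0.3086 * 2244
= 692.4984 mGal

692.4984


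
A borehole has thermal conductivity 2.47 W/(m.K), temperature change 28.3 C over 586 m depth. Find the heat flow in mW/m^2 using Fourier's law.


q = k * dT / dz * 1000
= 2.47 * 28.3 / 586 * 1000
= 0.119285 * 1000
= 119.285 mW/m^2

119.285


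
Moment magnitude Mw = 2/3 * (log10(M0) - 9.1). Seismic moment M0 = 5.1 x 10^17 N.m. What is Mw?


log10(M0) = log10(5.1 x 10^17) = 17.7076
Mw = 2/3 * (17.7076 - 9.1)
= 2/3 * 8.6076
= 5.74

5.74


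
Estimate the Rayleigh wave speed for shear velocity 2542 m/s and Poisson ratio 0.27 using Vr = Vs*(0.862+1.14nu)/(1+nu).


Numerator factor = 0.862 + 1.14*0.27 = 1.1698
Denominator = 1 + 0.27 = 1.27
Vr = 2542 * 1.1698 / 1.27 = 2341.44 m/s

2341.44


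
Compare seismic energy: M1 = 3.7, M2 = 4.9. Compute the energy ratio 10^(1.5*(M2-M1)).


M2 - M1 = 4.9 - 3.7 = 1.2
1.5 * 1.2 = 1.8
ratio = 10^1.8 = 63.1

63.1


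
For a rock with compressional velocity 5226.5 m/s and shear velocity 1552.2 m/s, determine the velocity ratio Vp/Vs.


Vp/Vs = 5226.5 / 1552.2
= 3.3672

3.3672


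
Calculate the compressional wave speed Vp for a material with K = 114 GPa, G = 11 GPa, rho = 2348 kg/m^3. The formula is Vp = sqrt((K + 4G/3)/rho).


First compute the effective modulus:
K + 4G/3 = 114e9 + 4*11e9/3 = 128666666666.67 Pa
Then divide by density:
128666666666.67 / 2348 = 54798409.9943 Pa/(kg/m^3)
Take the square root:
Vp = sqrt(54798409.9943) = 7402.59 m/s

7402.59


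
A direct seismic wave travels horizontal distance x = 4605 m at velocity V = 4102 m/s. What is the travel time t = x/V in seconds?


t = x / V
= 4605 / 4102
= 1.1226 s

1.1226


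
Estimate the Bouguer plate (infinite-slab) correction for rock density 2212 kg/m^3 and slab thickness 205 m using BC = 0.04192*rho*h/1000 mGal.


BC = 0.04192 * rho * h / 1000
= 0.04192 * 2212 * 205 / 1000
= 19.009 mGal

19.009


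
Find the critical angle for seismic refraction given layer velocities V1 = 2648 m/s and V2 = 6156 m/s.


V1/V2 = 2648/6156 = 0.430149
theta_c = arcsin(0.430149) = 25.477 degrees

25.477


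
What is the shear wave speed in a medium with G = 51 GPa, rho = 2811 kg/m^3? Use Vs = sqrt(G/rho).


Convert G to Pa: G = 51e9 Pa
Compute G/rho = 51e9 / 2811 = 18143009.6051
Vs = sqrt(18143009.6051) = 4259.46 m/s

4259.46


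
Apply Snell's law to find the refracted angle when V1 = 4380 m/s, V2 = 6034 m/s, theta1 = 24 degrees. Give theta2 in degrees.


sin(theta1) = sin(24 deg) = 0.406737
sin(theta2) = V2/V1 * sin(theta1) = 6034/4380 * 0.406737 = 0.560331
theta2 = arcsin(0.560331) = 34.0787 degrees

34.0787


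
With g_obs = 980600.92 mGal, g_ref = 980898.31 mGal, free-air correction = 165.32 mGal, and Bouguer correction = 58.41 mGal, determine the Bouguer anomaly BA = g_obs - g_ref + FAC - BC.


BA = g_obs - g_ref + FAC - BC
= 980600.92 - 980898.31 + 165.32 - 58.41
= -190.48 mGal

-190.48


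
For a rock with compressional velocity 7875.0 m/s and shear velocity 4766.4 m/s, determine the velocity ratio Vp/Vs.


Vp/Vs = 7875.0 / 4766.4
= 1.6522

1.6522


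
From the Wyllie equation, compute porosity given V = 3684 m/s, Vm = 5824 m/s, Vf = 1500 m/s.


1/V - 1/Vm = 1/3684 - 1/5824 = 9.974e-05
1/Vf - 1/Vm = 1/1500 - 1/5824 = 0.00049496
phi = 9.974e-05 / 0.00049496 = 0.2015

0.2015


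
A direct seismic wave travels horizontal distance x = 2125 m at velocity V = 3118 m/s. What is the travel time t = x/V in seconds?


t = x / V
= 2125 / 3118
= 0.6815 s

0.6815


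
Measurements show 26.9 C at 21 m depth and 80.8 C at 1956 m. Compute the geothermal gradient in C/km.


dT = 80.8 - 26.9 = 53.9 C
dz = 1956 - 21 = 1935 m
gradient = dT/dz * 1000 = 53.9/1935 * 1000 = 27.8553 C/km

27.8553


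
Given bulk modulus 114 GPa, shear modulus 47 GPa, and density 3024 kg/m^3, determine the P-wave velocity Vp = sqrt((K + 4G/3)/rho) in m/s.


First compute the effective modulus:
K + 4G/3 = 114e9 + 4*47e9/3 = 176666666666.67 Pa
Then divide by density:
176666666666.67 / 3024 = 58421516.7549 Pa/(kg/m^3)
Take the square root:
Vp = sqrt(58421516.7549) = 7643.4 m/s

7643.4


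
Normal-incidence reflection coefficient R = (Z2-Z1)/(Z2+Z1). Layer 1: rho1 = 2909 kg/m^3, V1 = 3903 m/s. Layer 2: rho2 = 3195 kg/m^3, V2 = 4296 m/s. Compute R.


Z1 = 2909 * 3903 = 11353827
Z2 = 3195 * 4296 = 13725720
R = (13725720 - 11353827) / (13725720 + 11353827) = 2371893 / 25079547 = 0.0946

0.0946


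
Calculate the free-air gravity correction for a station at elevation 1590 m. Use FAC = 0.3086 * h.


FAC = 0.3086 * h
= 0.3086 * 1590
= 490.674 mGal

490.674


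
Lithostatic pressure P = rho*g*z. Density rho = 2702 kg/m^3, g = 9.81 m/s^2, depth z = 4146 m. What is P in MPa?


P = rho * g * z / 1e6
= 2702 * 9.81 * 4146 / 1e6
= 109896446.52 / 1e6
= 109.8964 MPa

109.8964


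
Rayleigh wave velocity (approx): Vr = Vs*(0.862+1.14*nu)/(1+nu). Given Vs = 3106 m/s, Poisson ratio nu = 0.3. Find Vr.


Numerator factor = 0.862 + 1.14*0.3 = 1.204
Denominator = 1 + 0.3 = 1.3
Vr = 3106 * 1.204 / 1.3 = 2876.63 m/s

2876.63


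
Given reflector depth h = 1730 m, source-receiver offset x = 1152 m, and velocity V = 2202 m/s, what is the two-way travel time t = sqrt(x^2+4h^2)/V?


x^2 + 4h^2 = 1152^2 + 4*1730^2 = 1327104 + 11971600 = 13298704
sqrt(13298704) = 3646.7388
t = 3646.7388 / 2202 = 1.6561 s

1.6561


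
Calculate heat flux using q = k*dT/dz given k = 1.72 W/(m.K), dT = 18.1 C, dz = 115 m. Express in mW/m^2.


q = k * dT / dz * 1000
= 1.72 * 18.1 / 115 * 1000
= 0.270713 * 1000
= 270.713 mW/m^2

270.713


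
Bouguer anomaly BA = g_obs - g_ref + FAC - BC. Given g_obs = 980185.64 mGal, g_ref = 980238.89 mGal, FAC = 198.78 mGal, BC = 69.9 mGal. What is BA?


BA = g_obs - g_ref + FAC - BC
= 980185.64 - 980238.89 + 198.78 - 69.9
= 75.63 mGal

75.63


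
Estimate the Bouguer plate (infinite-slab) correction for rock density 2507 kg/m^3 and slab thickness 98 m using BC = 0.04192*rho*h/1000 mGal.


BC = 0.04192 * rho * h / 1000
= 0.04192 * 2507 * 98 / 1000
= 10.2992 mGal

10.2992


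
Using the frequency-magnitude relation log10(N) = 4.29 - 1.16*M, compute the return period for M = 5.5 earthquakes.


log10(N) = 4.29 - 1.16*5.5 = -2.09
N = 10^-2.09 = 0.008128
T = 1/N = 1/0.008128 = 123.0269 years

123.0269


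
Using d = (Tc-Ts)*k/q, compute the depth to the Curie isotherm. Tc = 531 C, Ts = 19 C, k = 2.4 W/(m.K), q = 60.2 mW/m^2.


T_Curie - T_surf = 531 - 19 = 512 C
Convert q to W/m^2: 60.2 mW/m^2 = 0.0602 W/m^2
d = 512 * 2.4 / 0.0602 = 20411.96 m

20411.96


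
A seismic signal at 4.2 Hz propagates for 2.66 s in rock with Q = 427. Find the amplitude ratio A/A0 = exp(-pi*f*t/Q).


pi*f*t/Q = pi*4.2*2.66/427 = 0.082196
A/A0 = exp(-0.082196) = 0.921091

0.921091


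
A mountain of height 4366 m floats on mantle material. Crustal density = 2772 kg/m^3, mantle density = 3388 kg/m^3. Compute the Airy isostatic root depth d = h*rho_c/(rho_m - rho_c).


rho_m - rho_c = 3388 - 2772 = 616
d = 4366 * 2772 / 616
= 12102552 / 616
= 19647.0 m

19647.0


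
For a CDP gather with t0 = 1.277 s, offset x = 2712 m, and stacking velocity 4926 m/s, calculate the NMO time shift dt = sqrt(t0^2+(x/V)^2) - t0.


x/Vnmo = 2712/4926 = 0.550548
(x/Vnmo)^2 = 0.303103
t0^2 = 1.630729
sqrt(1.630729 + 0.303103) = 1.390623
dt = 1.390623 - 1.277 = 0.113623

0.113623


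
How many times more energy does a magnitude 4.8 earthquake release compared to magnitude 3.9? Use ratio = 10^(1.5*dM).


M2 - M1 = 4.8 - 3.9 = 0.9
1.5 * 0.9 = 1.35
ratio = 10^1.35 = 22.39

22.39


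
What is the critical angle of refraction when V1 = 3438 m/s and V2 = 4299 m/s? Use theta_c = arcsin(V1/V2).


V1/V2 = 3438/4299 = 0.799721
theta_c = arcsin(0.799721) = 53.1035 degrees

53.1035


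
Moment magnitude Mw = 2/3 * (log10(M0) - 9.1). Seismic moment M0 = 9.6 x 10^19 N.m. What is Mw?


log10(M0) = log10(9.6 x 10^19) = 19.9823
Mw = 2/3 * (19.9823 - 9.1)
= 2/3 * 10.8823
= 7.25

7.25


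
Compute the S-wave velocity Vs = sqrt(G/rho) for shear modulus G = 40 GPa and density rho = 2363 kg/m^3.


Convert G to Pa: G = 40e9 Pa
Compute G/rho = 40e9 / 2363 = 16927634.3631
Vs = sqrt(16927634.3631) = 4114.32 m/s

4114.32


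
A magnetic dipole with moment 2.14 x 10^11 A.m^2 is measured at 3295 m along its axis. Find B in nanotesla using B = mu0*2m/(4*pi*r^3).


m = 2.14 x 10^11 = 214000000000 A.m^2
2m = 428000000000 A.m^2
r^3 = 3295^3 = 35773897375
B = (4pi*10^-7) * 428000000000 / (4*pi * 35773897375) * 1e9
= 537840.662295 / 449548052734.3 * 1e9
= 1196.4031 nT

1196.4031


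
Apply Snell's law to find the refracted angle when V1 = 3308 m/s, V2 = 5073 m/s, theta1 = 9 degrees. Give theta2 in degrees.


sin(theta1) = sin(9 deg) = 0.156434
sin(theta2) = V2/V1 * sin(theta1) = 5073/3308 * 0.156434 = 0.239901
theta2 = arcsin(0.239901) = 13.8807 degrees

13.8807


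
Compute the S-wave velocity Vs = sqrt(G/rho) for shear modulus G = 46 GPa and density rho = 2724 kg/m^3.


Convert G to Pa: G = 46e9 Pa
Compute G/rho = 46e9 / 2724 = 16886930.9838
Vs = sqrt(16886930.9838) = 4109.37 m/s

4109.37


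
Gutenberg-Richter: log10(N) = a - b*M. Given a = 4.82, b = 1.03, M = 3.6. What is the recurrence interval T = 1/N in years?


log10(N) = 4.82 - 1.03*3.6 = 1.112
N = 10^1.112 = 12.941958
T = 1/N = 1/12.941958 = 0.0773 years

0.0773


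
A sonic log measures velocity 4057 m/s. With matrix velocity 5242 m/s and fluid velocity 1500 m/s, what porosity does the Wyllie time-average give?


1/V - 1/Vm = 1/4057 - 1/5242 = 5.572e-05
1/Vf - 1/Vm = 1/1500 - 1/5242 = 0.0004759
phi = 5.572e-05 / 0.0004759 = 0.1171

0.1171


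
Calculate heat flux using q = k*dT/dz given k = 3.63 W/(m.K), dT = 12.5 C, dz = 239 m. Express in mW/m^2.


q = k * dT / dz * 1000
= 3.63 * 12.5 / 239 * 1000
= 0.189854 * 1000
= 189.8536 mW/m^2

189.8536


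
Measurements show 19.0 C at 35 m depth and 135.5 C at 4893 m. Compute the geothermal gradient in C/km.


dT = 135.5 - 19.0 = 116.5 C
dz = 4893 - 35 = 4858 m
gradient = dT/dz * 1000 = 116.5/4858 * 1000 = 23.9811 C/km

23.9811


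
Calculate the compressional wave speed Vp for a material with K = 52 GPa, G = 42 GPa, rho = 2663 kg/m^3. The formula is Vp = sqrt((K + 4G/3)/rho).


First compute the effective modulus:
K + 4G/3 = 52e9 + 4*42e9/3 = 108000000000.0 Pa
Then divide by density:
108000000000.0 / 2663 = 40555764.1757 Pa/(kg/m^3)
Take the square root:
Vp = sqrt(40555764.1757) = 6368.34 m/s

6368.34


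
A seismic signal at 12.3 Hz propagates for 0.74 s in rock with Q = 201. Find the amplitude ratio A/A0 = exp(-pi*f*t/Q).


pi*f*t/Q = pi*12.3*0.74/201 = 0.142263
A/A0 = exp(-0.142263) = 0.867393

0.867393


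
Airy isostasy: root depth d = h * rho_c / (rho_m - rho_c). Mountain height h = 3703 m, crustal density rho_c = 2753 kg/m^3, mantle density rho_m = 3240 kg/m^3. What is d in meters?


rho_m - rho_c = 3240 - 2753 = 487
d = 3703 * 2753 / 487
= 10194359 / 487
= 20932.98 m

20932.98


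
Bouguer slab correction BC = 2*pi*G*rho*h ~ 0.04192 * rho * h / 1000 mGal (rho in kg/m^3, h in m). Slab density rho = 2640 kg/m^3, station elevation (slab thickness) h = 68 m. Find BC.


BC = 0.04192 * rho * h / 1000
= 0.04192 * 2640 * 68 / 1000
= 7.5255 mGal

7.5255


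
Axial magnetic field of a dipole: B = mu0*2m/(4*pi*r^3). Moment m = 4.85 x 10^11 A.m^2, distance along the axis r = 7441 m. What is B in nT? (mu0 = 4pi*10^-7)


m = 4.85 x 10^11 = 485000000000 A.m^2
2m = 970000000000 A.m^2
r^3 = 7441^3 = 411996867121
B = (4pi*10^-7) * 970000000000 / (4*pi * 411996867121) * 1e9
= 1218937.949593 / 5177305324197.38 * 1e9
= 235.4387 nT

235.4387


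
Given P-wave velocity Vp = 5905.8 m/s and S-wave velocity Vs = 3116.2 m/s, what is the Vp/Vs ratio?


Vp/Vs = 5905.8 / 3116.2
= 1.8952

1.8952


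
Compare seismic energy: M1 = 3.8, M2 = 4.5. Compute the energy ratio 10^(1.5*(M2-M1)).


M2 - M1 = 4.5 - 3.8 = 0.7
1.5 * 0.7 = 1.05
ratio = 10^1.05 = 11.22

11.22


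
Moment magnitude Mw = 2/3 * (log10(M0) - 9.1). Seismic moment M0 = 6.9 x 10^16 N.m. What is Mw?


log10(M0) = log10(6.9 x 10^16) = 16.8388
Mw = 2/3 * (16.8388 - 9.1)
= 2/3 * 7.7388
= 5.16

5.16


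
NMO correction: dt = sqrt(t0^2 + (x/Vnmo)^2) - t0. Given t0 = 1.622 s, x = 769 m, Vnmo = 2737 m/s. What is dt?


x/Vnmo = 769/2737 = 0.280965
(x/Vnmo)^2 = 0.078941
t0^2 = 2.630884
sqrt(2.630884 + 0.078941) = 1.646155
dt = 1.646155 - 1.622 = 0.024155

0.024155


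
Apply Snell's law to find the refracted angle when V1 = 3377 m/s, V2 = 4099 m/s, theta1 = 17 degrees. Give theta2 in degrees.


sin(theta1) = sin(17 deg) = 0.292372
sin(theta2) = V2/V1 * sin(theta1) = 4099/3377 * 0.292372 = 0.354881
theta2 = arcsin(0.354881) = 20.7861 degrees

20.7861


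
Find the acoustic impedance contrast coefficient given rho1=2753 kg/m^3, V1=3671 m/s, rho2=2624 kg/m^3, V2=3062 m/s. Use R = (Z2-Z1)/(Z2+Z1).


Z1 = 2753 * 3671 = 10106263
Z2 = 2624 * 3062 = 8034688
R = (8034688 - 10106263) / (8034688 + 10106263) = -2071575 / 18140951 = -0.1142

-0.1142


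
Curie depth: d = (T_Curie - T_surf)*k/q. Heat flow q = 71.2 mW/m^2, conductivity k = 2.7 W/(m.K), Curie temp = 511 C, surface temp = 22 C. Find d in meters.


T_Curie - T_surf = 511 - 22 = 489 C
Convert q to W/m^2: 71.2 mW/m^2 = 0.0712 W/m^2
d = 489 * 2.7 / 0.0712 = 18543.54 m

18543.54


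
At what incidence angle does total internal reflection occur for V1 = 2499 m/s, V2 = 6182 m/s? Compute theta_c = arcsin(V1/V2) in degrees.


V1/V2 = 2499/6182 = 0.404238
theta_c = arcsin(0.404238) = 23.8434 degrees

23.8434


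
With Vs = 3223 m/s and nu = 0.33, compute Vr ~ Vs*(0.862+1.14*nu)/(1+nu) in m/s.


Numerator factor = 0.862 + 1.14*0.33 = 1.2382
Denominator = 1 + 0.33 = 1.33
Vr = 3223 * 1.2382 / 1.33 = 3000.54 m/s

3000.54


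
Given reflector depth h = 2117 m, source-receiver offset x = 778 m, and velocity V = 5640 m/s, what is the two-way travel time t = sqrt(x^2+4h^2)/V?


x^2 + 4h^2 = 778^2 + 4*2117^2 = 605284 + 17926756 = 18532040
sqrt(18532040) = 4304.8856
t = 4304.8856 / 5640 = 0.7633 s

0.7633


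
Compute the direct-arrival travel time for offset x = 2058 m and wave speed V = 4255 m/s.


t = x / V
= 2058 / 4255
= 0.4837 s

0.4837


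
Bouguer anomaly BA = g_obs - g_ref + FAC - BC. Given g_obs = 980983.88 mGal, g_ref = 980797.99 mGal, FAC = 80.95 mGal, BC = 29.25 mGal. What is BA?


BA = g_obs - g_ref + FAC - BC
= 980983.88 - 980797.99 + 80.95 - 29.25
= 237.59 mGal

237.59


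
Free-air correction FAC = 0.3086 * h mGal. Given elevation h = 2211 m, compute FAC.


FAC = 0.3086 * h
= 0.3086 * 2211
= 682.3146 mGal

682.3146


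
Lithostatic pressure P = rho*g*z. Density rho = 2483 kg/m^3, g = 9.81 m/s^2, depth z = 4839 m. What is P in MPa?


P = rho * g * z / 1e6
= 2483 * 9.81 * 4839 / 1e6
= 117869474.97 / 1e6
= 117.8695 MPa

117.8695


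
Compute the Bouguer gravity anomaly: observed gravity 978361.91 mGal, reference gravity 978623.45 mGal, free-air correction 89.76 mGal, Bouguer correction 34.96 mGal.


BA = g_obs - g_ref + FAC - BC
= 978361.91 - 978623.45 + 89.76 - 34.96
= -206.74 mGal

-206.74


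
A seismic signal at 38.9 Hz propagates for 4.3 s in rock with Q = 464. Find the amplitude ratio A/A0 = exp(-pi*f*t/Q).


pi*f*t/Q = pi*38.9*4.3/464 = 1.132531
A/A0 = exp(-1.132531) = 0.322217

0.322217


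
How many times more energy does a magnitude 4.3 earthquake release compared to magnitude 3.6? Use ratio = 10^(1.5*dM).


M2 - M1 = 4.3 - 3.6 = 0.7
1.5 * 0.7 = 1.05
ratio = 10^1.05 = 11.22

11.22


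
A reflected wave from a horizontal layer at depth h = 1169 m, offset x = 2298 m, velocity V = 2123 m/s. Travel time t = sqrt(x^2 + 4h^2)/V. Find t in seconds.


x^2 + 4h^2 = 2298^2 + 4*1169^2 = 5280804 + 5466244 = 10747048
sqrt(10747048) = 3278.2691
t = 3278.2691 / 2123 = 1.5442 s

1.5442


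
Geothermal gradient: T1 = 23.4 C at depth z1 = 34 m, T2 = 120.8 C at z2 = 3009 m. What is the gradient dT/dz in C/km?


dT = 120.8 - 23.4 = 97.4 C
dz = 3009 - 34 = 2975 m
gradient = dT/dz * 1000 = 97.4/2975 * 1000 = 32.7395 C/km

32.7395


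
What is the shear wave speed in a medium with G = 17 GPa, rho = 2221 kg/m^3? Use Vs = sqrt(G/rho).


Convert G to Pa: G = 17e9 Pa
Compute G/rho = 17e9 / 2221 = 7654209.8154
Vs = sqrt(7654209.8154) = 2766.62 m/s

2766.62


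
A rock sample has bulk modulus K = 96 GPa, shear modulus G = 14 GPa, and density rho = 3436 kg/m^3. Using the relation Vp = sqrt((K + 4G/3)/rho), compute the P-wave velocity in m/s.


First compute the effective modulus:
K + 4G/3 = 96e9 + 4*14e9/3 = 114666666666.67 Pa
Then divide by density:
114666666666.67 / 3436 = 33372138.1451 Pa/(kg/m^3)
Take the square root:
Vp = sqrt(33372138.1451) = 5776.86 m/s

5776.86


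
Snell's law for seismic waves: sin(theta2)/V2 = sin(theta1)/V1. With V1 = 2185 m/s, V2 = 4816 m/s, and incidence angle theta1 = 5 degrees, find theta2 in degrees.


sin(theta1) = sin(5 deg) = 0.087156
sin(theta2) = V2/V1 * sin(theta1) = 4816/2185 * 0.087156 = 0.192102
theta2 = arcsin(0.192102) = 11.0755 degrees

11.0755


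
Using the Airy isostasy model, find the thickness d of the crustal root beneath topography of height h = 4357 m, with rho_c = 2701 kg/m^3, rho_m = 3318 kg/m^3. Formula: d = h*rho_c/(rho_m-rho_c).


rho_m - rho_c = 3318 - 2701 = 617
d = 4357 * 2701 / 617
= 11768257 / 617
= 19073.35 m

19073.35


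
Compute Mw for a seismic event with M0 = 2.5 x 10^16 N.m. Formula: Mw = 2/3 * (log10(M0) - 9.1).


log10(M0) = log10(2.5 x 10^16) = 16.3979
Mw = 2/3 * (16.3979 - 9.1)
= 2/3 * 7.2979
= 4.87

4.87


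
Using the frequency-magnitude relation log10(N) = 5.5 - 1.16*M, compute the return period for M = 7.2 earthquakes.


log10(N) = 5.5 - 1.16*7.2 = -2.852
N = 10^-2.852 = 0.001406
T = 1/N = 1/0.001406 = 711.2135 years

711.2135


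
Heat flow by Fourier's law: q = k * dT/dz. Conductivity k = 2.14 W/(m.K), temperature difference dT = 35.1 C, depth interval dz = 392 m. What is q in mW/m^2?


q = k * dT / dz * 1000
= 2.14 * 35.1 / 392 * 1000
= 0.191617 * 1000
= 191.6173 mW/m^2

191.6173


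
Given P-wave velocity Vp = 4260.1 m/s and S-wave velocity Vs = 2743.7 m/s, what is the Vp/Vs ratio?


Vp/Vs = 4260.1 / 2743.7
= 1.5527

1.5527


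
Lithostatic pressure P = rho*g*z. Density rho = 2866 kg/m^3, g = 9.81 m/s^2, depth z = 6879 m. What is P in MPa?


P = rho * g * z / 1e6
= 2866 * 9.81 * 6879 / 1e6
= 193406249.34 / 1e6
= 193.4062 MPa

193.4062


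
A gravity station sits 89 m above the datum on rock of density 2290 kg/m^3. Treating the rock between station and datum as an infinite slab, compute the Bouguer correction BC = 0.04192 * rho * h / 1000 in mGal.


BC = 0.04192 * rho * h / 1000
= 0.04192 * 2290 * 89 / 1000
= 8.5437 mGal

8.5437


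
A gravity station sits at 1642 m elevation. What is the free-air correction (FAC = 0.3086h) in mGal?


FAC = 0.3086 * h
= 0.3086 * 1642
= 506.7212 mGal

506.7212


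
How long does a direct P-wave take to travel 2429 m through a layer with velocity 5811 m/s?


t = x / V
= 2429 / 5811
= 0.418 s

0.418


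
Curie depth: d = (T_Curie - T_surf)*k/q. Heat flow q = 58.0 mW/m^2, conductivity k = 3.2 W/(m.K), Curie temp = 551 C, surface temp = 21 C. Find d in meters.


T_Curie - T_surf = 551 - 21 = 530 C
Convert q to W/m^2: 58.0 mW/m^2 = 0.058 W/m^2
d = 530 * 3.2 / 0.058 = 29241.38 m

29241.38


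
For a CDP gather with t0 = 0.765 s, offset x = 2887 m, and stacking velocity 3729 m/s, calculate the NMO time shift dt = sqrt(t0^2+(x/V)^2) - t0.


x/Vnmo = 2887/3729 = 0.774202
(x/Vnmo)^2 = 0.599389
t0^2 = 0.585225
sqrt(0.585225 + 0.599389) = 1.0884
dt = 1.0884 - 0.765 = 0.3234

0.3234


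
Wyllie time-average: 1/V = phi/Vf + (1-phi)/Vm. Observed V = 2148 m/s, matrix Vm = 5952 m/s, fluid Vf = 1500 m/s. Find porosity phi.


1/V - 1/Vm = 1/2148 - 1/5952 = 0.00029754
1/Vf - 1/Vm = 1/1500 - 1/5952 = 0.00049866
phi = 0.00029754 / 0.00049866 = 0.5967

0.5967


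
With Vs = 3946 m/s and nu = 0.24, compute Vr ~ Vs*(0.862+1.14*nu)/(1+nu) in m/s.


Numerator factor = 0.862 + 1.14*0.24 = 1.1356
Denominator = 1 + 0.24 = 1.24
Vr = 3946 * 1.1356 / 1.24 = 3613.77 m/s

3613.77


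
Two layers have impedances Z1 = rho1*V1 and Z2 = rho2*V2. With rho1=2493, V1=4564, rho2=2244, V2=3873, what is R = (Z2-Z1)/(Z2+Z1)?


Z1 = 2493 * 4564 = 11378052
Z2 = 2244 * 3873 = 8691012
R = (8691012 - 11378052) / (8691012 + 11378052) = -2687040 / 20069064 = -0.1339

-0.1339


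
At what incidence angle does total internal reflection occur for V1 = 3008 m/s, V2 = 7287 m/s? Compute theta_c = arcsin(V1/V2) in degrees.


V1/V2 = 3008/7287 = 0.41279
theta_c = arcsin(0.41279) = 24.3802 degrees

24.3802


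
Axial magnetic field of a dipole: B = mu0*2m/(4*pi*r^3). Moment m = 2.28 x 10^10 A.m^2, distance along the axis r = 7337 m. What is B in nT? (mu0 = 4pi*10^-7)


m = 2.28 x 10^10 = 22800000000 A.m^2
2m = 45600000000 A.m^2
r^3 = 7337^3 = 394962221753
B = (4pi*10^-7) * 45600000000 / (4*pi * 394962221753) * 1e9
= 57302.650001 / 4963241657218.91 * 1e9
= 11.5454 nT

11.5454


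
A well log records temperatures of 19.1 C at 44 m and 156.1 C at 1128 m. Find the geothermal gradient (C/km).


dT = 156.1 - 19.1 = 137.0 C
dz = 1128 - 44 = 1084 m
gradient = dT/dz * 1000 = 137.0/1084 * 1000 = 126.3838 C/km

126.3838


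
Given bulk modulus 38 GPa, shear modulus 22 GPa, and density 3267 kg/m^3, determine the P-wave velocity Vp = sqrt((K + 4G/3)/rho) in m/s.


First compute the effective modulus:
K + 4G/3 = 38e9 + 4*22e9/3 = 67333333333.33 Pa
Then divide by density:
67333333333.33 / 3267 = 20610141.8223 Pa/(kg/m^3)
Take the square root:
Vp = sqrt(20610141.8223) = 4539.84 m/s

4539.84


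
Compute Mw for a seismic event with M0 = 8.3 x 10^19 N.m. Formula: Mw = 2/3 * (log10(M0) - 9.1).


log10(M0) = log10(8.3 x 10^19) = 19.9191
Mw = 2/3 * (19.9191 - 9.1)
= 2/3 * 10.8191
= 7.21

7.21


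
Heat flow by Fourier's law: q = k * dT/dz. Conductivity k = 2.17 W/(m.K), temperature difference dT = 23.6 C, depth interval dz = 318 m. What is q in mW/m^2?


q = k * dT / dz * 1000
= 2.17 * 23.6 / 318 * 1000
= 0.161044 * 1000
= 161.044 mW/m^2

161.044


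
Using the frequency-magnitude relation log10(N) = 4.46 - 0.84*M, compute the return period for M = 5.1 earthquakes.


log10(N) = 4.46 - 0.84*5.1 = 0.176
N = 10^0.176 = 1.499685
T = 1/N = 1/1.499685 = 0.6668 years

0.6668


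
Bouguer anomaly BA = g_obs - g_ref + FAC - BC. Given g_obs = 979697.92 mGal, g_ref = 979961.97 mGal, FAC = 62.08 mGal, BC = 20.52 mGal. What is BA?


BA = g_obs - g_ref + FAC - BC
= 979697.92 - 979961.97 + 62.08 - 20.52
= -222.49 mGal

-222.49


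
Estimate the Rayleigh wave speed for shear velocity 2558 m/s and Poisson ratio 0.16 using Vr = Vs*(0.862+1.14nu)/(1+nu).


Numerator factor = 0.862 + 1.14*0.16 = 1.0444
Denominator = 1 + 0.16 = 1.16
Vr = 2558 * 1.0444 / 1.16 = 2303.08 m/s

2303.08


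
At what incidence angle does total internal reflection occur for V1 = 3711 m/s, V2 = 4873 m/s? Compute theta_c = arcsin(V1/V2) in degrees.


V1/V2 = 3711/4873 = 0.761543
theta_c = arcsin(0.761543) = 49.6004 degrees

49.6004


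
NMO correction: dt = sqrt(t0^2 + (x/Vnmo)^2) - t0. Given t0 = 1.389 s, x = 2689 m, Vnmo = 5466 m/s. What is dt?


x/Vnmo = 2689/5466 = 0.49195
(x/Vnmo)^2 = 0.242015
t0^2 = 1.929321
sqrt(1.929321 + 0.242015) = 1.473545
dt = 1.473545 - 1.389 = 0.084545

0.084545


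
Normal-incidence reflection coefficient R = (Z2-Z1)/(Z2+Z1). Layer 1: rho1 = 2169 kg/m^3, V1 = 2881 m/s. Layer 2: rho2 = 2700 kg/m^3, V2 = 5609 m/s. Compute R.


Z1 = 2169 * 2881 = 6248889
Z2 = 2700 * 5609 = 15144300
R = (15144300 - 6248889) / (15144300 + 6248889) = 8895411 / 21393189 = 0.4158

0.4158


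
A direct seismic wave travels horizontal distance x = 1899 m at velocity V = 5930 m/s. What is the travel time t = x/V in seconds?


t = x / V
= 1899 / 5930
= 0.3202 s

0.3202


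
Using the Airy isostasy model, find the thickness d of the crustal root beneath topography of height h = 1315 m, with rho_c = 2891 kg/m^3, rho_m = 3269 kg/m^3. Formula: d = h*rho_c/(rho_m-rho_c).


rho_m - rho_c = 3269 - 2891 = 378
d = 1315 * 2891 / 378
= 3801665 / 378
= 10057.31 m

10057.31


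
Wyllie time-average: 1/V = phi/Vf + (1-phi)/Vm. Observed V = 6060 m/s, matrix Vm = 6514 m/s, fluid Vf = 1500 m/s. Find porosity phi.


1/V - 1/Vm = 1/6060 - 1/6514 = 1.15e-05
1/Vf - 1/Vm = 1/1500 - 1/6514 = 0.00051315
phi = 1.15e-05 / 0.00051315 = 0.0224

0.0224


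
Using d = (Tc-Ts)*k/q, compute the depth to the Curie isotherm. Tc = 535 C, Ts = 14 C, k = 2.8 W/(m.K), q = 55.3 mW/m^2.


T_Curie - T_surf = 535 - 14 = 521 C
Convert q to W/m^2: 55.3 mW/m^2 = 0.0553 W/m^2
d = 521 * 2.8 / 0.0553 = 26379.75 m

26379.75


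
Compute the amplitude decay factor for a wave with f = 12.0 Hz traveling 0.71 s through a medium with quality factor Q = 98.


pi*f*t/Q = pi*12.0*0.71/98 = 0.273126
A/A0 = exp(-0.273126) = 0.760997

0.760997


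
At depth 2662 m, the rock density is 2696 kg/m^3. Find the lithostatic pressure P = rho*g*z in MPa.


P = rho * g * z / 1e6
= 2696 * 9.81 * 2662 / 1e6
= 70403937.12 / 1e6
= 70.4039 MPa

70.4039


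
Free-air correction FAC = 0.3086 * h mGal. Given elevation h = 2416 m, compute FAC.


FAC = 0.3086 * h
= 0.3086 * 2416
= 745.5776 mGal

745.5776


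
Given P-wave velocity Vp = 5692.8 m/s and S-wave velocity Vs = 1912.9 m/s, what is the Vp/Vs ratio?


Vp/Vs = 5692.8 / 1912.9
= 2.976

2.976


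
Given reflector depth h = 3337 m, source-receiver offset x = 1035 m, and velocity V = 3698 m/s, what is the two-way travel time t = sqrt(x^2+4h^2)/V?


x^2 + 4h^2 = 1035^2 + 4*3337^2 = 1071225 + 44542276 = 45613501
sqrt(45613501) = 6753.7768
t = 6753.7768 / 3698 = 1.8263 s

1.8263


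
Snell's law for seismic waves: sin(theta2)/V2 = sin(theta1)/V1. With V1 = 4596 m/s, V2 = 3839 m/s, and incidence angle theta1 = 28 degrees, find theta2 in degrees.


sin(theta1) = sin(28 deg) = 0.469472
sin(theta2) = V2/V1 * sin(theta1) = 3839/4596 * 0.469472 = 0.392146
theta2 = arcsin(0.392146) = 23.0881 degrees

23.0881


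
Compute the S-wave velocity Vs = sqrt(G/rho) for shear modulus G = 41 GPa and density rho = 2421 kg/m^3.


Convert G to Pa: G = 41e9 Pa
Compute G/rho = 41e9 / 2421 = 16935150.7641
Vs = sqrt(16935150.7641) = 4115.23 m/s

4115.23


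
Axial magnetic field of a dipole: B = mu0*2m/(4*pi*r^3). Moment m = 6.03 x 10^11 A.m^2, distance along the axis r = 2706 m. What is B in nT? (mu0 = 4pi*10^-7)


m = 6.03 x 10^11 = 603000000000 A.m^2
2m = 1206000000000 A.m^2
r^3 = 2706^3 = 19814511816
B = (4pi*10^-7) * 1206000000000 / (4*pi * 19814511816) * 1e9
= 1515504.296092 / 248996499022.46 * 1e9
= 6086.4482 nT

6086.4482


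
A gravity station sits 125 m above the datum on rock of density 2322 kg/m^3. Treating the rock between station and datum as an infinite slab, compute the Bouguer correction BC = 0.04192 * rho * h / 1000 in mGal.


BC = 0.04192 * rho * h / 1000
= 0.04192 * 2322 * 125 / 1000
= 12.1673 mGal

12.1673


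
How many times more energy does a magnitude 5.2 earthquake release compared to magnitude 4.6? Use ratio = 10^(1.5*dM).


M2 - M1 = 5.2 - 4.6 = 0.6
1.5 * 0.6 = 0.9
ratio = 10^0.9 = 7.94

7.94


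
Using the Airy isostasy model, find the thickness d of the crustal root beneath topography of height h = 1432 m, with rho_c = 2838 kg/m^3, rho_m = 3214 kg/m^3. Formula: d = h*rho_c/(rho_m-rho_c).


rho_m - rho_c = 3214 - 2838 = 376
d = 1432 * 2838 / 376
= 4064016 / 376
= 10808.55 m

10808.55


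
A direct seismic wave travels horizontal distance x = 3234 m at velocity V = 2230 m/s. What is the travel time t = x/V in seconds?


t = x / V
= 3234 / 2230
= 1.4502 s

1.4502


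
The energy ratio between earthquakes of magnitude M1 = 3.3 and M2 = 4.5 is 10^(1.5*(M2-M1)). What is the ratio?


M2 - M1 = 4.5 - 3.3 = 1.2
1.5 * 1.2 = 1.8
ratio = 10^1.8 = 63.1

63.1


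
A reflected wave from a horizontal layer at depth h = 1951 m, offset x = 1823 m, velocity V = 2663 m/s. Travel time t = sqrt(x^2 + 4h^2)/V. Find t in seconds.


x^2 + 4h^2 = 1823^2 + 4*1951^2 = 3323329 + 15225604 = 18548933
sqrt(18548933) = 4306.8472
t = 4306.8472 / 2663 = 1.6173 s

1.6173


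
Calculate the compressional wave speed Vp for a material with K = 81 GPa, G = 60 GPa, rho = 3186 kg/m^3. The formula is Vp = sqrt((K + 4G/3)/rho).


First compute the effective modulus:
K + 4G/3 = 81e9 + 4*60e9/3 = 161000000000.0 Pa
Then divide by density:
161000000000.0 / 3186 = 50533584.4319 Pa/(kg/m^3)
Take the square root:
Vp = sqrt(50533584.4319) = 7108.7 m/s

7108.7


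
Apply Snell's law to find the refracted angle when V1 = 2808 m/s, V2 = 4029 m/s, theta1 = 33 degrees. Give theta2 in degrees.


sin(theta1) = sin(33 deg) = 0.544639
sin(theta2) = V2/V1 * sin(theta1) = 4029/2808 * 0.544639 = 0.781464
theta2 = arcsin(0.781464) = 51.3948 degrees

51.3948


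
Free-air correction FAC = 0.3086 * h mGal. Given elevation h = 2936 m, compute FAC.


FAC = 0.3086 * h
= 0.3086 * 2936
= 906.0496 mGal

906.0496


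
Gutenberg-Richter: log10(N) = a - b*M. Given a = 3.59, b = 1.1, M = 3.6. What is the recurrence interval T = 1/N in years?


log10(N) = 3.59 - 1.1*3.6 = -0.37
N = 10^-0.37 = 0.42658
T = 1/N = 1/0.42658 = 2.3442 years

2.3442


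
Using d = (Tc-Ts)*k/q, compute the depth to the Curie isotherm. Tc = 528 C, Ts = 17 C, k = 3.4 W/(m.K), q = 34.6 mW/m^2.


T_Curie - T_surf = 528 - 17 = 511 C
Convert q to W/m^2: 34.6 mW/m^2 = 0.0346 W/m^2
d = 511 * 3.4 / 0.0346 = 50213.87 m

50213.87


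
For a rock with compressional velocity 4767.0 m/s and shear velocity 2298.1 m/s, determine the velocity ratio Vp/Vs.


Vp/Vs = 4767.0 / 2298.1
= 2.0743

2.0743


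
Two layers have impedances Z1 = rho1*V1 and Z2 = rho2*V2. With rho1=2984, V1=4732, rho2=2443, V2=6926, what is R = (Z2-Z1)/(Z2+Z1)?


Z1 = 2984 * 4732 = 14120288
Z2 = 2443 * 6926 = 16920218
R = (16920218 - 14120288) / (16920218 + 14120288) = 2799930 / 31040506 = 0.0902

0.0902


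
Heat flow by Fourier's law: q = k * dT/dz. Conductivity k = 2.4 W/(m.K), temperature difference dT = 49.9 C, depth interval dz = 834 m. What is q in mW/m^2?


q = k * dT / dz * 1000
= 2.4 * 49.9 / 834 * 1000
= 0.143597 * 1000
= 143.5971 mW/m^2

143.5971


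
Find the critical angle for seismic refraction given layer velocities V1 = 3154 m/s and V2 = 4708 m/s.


V1/V2 = 3154/4708 = 0.669924
theta_c = arcsin(0.669924) = 42.0612 degrees

42.0612


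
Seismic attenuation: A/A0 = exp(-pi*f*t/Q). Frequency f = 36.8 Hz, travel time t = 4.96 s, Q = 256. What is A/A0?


pi*f*t/Q = pi*36.8*4.96/256 = 2.239956
A/A0 = exp(-2.239956) = 0.106463

0.106463


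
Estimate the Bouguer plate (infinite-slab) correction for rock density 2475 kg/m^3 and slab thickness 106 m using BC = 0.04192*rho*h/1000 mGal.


BC = 0.04192 * rho * h / 1000
= 0.04192 * 2475 * 106 / 1000
= 10.9977 mGal

10.9977


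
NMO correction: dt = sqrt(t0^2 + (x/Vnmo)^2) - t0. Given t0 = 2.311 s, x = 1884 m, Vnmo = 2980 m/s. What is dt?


x/Vnmo = 1884/2980 = 0.632215
(x/Vnmo)^2 = 0.399696
t0^2 = 5.340721
sqrt(5.340721 + 0.399696) = 2.395917
dt = 2.395917 - 2.311 = 0.084917

0.084917


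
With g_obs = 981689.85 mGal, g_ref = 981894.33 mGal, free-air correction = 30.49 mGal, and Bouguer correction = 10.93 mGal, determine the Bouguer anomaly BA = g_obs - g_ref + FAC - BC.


BA = g_obs - g_ref + FAC - BC
= 981689.85 - 981894.33 + 30.49 - 10.93
= -184.92 mGal

-184.92


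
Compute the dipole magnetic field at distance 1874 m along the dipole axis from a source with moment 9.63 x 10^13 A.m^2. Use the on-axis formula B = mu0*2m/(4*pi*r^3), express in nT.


m = 9.63 x 10^13 = 96300000000000 A.m^2
2m = 192600000000000 A.m^2
r^3 = 1874^3 = 6581255624
B = (4pi*10^-7) * 192600000000000 / (4*pi * 6581255624) * 1e9
= 242028298.032558 / 82702497279.02 * 1e9
= 2926493.2257 nT

2926493.2257
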